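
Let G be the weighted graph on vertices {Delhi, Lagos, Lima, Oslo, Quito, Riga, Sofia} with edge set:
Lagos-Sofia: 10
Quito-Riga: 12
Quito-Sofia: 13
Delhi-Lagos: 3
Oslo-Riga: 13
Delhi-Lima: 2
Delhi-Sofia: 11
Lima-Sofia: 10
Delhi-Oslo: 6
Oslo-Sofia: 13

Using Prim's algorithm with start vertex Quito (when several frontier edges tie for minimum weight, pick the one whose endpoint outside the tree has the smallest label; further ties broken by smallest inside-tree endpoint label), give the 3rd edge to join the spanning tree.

Delhi-Oslo

Prim, starting at Quito.
Step 1: frontier [Quito-Riga 12, Quito-Sofia 13] → take Quito-Riga (12); add Riga.
Step 2: frontier [Quito-Sofia 13, Oslo-Riga 13] → take Oslo-Riga (13); add Oslo.
Step 3: frontier [Delhi-Oslo 6, Oslo-Sofia 13, Quito-Sofia 13] → take Delhi-Oslo (6); add Delhi.
Step 4: frontier [Delhi-Lima 2, Delhi-Lagos 3, Delhi-Sofia 11, Oslo-Sofia 13, Quito-Sofia 13] → take Delhi-Lima (2); add Lima.
Step 5: frontier [Delhi-Lagos 3, Delhi-Sofia 11, Lima-Sofia 10, Oslo-Sofia 13, Quito-Sofia 13] → take Delhi-Lagos (3); add Lagos.
Step 6: frontier [Delhi-Sofia 11, Lagos-Sofia 10, Lima-Sofia 10, Oslo-Sofia 13, Quito-Sofia 13] → take Lagos-Sofia (10); add Sofia.
The 3rd edge added is Delhi-Oslo.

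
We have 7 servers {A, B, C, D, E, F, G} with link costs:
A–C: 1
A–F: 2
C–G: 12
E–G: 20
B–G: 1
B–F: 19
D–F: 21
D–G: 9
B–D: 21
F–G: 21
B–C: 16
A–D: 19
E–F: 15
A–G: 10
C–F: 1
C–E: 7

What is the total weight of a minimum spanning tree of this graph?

29

Kruskal: consider edges lightest-first.
A–C (1): add — endpoints in different components.
B–G (1): add — endpoints in different components.
C–F (1): add — endpoints in different components.
A–F (2): skip — A and F already connected.
C–E (7): add — endpoints in different components.
D–G (9): add — endpoints in different components.
A–G (10): add — endpoints in different components.
MST edges: A–C, B–G, C–F, C–E, D–G, A–G; total weight 1+1+1+7+9+10 = 29.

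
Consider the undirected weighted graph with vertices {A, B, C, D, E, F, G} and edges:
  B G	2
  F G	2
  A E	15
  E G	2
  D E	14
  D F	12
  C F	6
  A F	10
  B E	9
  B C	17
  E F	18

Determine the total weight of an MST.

34

Kruskal: consider edges lightest-first.
B G (2): add. Components now {A} {B,G} {C} {D} {E} {F}
E G (2): add. Components now {A} {B,E,G} {C} {D} {F}
F G (2): add. Components now {A} {B,E,F,G} {C} {D}
C F (6): add. Components now {A} {B,C,E,F,G} {D}
B E (9): skip — B and E already connected.
A F (10): add. Components now {A,B,C,E,F,G} {D}
D F (12): add. Components now {A,B,C,D,E,F,G}
MST edges: B G, E G, F G, C F, A F, D F; total weight 2+2+2+6+10+12 = 34.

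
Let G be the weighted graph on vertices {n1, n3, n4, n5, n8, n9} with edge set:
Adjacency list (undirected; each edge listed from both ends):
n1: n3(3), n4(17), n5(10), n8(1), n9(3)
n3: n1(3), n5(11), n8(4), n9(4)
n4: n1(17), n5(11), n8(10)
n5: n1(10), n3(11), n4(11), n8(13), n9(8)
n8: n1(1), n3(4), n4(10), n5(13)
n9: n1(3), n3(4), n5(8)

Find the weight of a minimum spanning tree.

25

Prim's algorithm from n8:
Step 1: frontier [n1-n8 1, n3-n8 4, n4-n8 10, n5-n8 13] → take n1-n8 (1); add n1.
Step 2: frontier [n1-n3 3, n1-n9 3, n1-n5 10, n1-n4 17, n3-n8 4, n4-n8 10, n5-n8 13] → take n1-n3 (3); add n3.
Step 3: frontier [n1-n9 3, n1-n5 10, n1-n4 17, n3-n9 4, n3-n5 11, n4-n8 10, n5-n8 13] → take n1-n9 (3); add n9.
Step 4: frontier [n1-n5 10, n1-n4 17, n3-n5 11, n4-n8 10, n5-n8 13, n5-n9 8] → take n5-n9 (8); add n5.
Step 5: frontier [n1-n4 17, n4-n5 11, n4-n8 10] → take n4-n8 (10); add n4.
MST edges: n1-n8, n1-n3, n1-n9, n5-n9, n4-n8; total weight 1+3+3+8+10 = 25.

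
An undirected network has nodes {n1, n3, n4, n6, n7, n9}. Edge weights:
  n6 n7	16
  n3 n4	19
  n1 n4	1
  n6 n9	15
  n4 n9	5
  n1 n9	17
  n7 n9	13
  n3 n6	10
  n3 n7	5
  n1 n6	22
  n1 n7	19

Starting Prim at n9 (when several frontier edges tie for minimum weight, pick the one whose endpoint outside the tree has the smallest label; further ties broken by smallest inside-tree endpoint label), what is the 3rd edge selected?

n7-n9

Grow the tree from n9 using Prim:
Step 1: frontier [n4 n9 5, n7 n9 13, n6 n9 15, n1 n9 17] → take n4 n9 (5); add n4.
Step 2: frontier [n1 n4 1, n3 n4 19, n7 n9 13, n6 n9 15, n1 n9 17] → take n1 n4 (1); add n1.
Step 3: frontier [n1 n7 19, n1 n6 22, n3 n4 19, n7 n9 13, n6 n9 15] → take n7 n9 (13); add n7.
Step 4: frontier [n1 n6 22, n3 n4 19, n3 n7 5, n6 n7 16, n6 n9 15] → take n3 n7 (5); add n3.
Step 5: frontier [n1 n6 22, n3 n6 10, n6 n7 16, n6 n9 15] → take n3 n6 (10); add n6.
The 3rd edge added is n7 n9.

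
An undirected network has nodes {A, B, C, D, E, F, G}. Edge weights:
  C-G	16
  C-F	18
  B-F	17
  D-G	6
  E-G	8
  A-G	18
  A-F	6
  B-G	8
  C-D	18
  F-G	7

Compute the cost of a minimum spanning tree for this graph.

Sort edges by weight, then run Kruskal:
A-F (6): add — endpoints in different components.
D-G (6): add — endpoints in different components.
F-G (7): add — endpoints in different components.
B-G (8): add — endpoints in different components.
E-G (8): add — endpoints in different components.
C-G (16): add — endpoints in different components.
MST edges: A-F, D-G, F-G, B-G, E-G, C-G; total weight 6+6+7+8+8+16 = 51.

51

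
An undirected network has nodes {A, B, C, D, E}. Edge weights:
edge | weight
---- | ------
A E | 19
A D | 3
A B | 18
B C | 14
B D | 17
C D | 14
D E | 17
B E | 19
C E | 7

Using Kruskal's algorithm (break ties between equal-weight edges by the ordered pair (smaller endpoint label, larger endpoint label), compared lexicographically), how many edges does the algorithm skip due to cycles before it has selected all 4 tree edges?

Kruskal's algorithm — process edges by increasing weight (ties by edge label):
A D (3): add. Components now {A,D} {B} {C} {E}
C E (7): add. Components now {A,D} {B} {C,E}
B C (14): add. Components now {A,D} {B,C,E}
C D (14): add. Components now {A,B,C,D,E}
Edges rejected before the tree was complete: 0.

0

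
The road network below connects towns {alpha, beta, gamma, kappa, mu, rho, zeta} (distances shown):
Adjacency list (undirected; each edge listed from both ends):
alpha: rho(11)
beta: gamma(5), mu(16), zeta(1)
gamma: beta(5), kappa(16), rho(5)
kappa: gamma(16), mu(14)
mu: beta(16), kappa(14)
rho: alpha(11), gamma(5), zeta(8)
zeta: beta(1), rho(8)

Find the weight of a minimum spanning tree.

52

Prim, starting at kappa.
Step 1: frontier [kappa-mu 14, gamma-kappa 16] → take kappa-mu (14); add mu.
Step 2: frontier [gamma-kappa 16, beta-mu 16] → take beta-mu (16); add beta.
Step 3: frontier [beta-zeta 1, beta-gamma 5, gamma-kappa 16] → take beta-zeta (1); add zeta.
Step 4: frontier [beta-gamma 5, gamma-kappa 16, rho-zeta 8] → take beta-gamma (5); add gamma.
Step 5: frontier [gamma-rho 5, rho-zeta 8] → take gamma-rho (5); add rho.
Step 6: frontier [alpha-rho 11] → take alpha-rho (11); add alpha.
MST edges: kappa-mu, beta-mu, beta-zeta, beta-gamma, gamma-rho, alpha-rho; total weight 14+16+1+5+5+11 = 52.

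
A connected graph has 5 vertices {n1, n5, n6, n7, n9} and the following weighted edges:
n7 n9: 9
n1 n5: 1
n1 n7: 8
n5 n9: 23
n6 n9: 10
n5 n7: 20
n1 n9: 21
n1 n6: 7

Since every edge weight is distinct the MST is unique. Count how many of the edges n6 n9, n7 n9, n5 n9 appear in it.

Kruskal: consider edges lightest-first.
n1 n5 (1): add. Components now {n6} {n9} {n1,n5} {n7}
n1 n6 (7): add. Components now {n1,n5,n6} {n9} {n7}
n1 n7 (8): add. Components now {n1,n5,n6,n7} {n9}
n7 n9 (9): add. Components now {n1,n5,n6,n7,n9}
MST edge set: {n1 n5, n1 n6, n1 n7, n7 n9}.
Of the listed edges, {n7 n9} are in the MST → 1.

1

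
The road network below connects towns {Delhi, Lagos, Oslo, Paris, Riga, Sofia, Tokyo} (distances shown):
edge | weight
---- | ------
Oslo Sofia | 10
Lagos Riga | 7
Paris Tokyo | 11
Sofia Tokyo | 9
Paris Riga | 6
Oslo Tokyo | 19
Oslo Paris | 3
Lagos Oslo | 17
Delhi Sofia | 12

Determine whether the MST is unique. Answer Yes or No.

Yes

Kruskal: consider edges lightest-first.
Oslo Paris (3): add. Components now {Tokyo} {Sofia} {Lagos} {Oslo,Paris} {Riga} {Delhi}
Paris Riga (6): add. Components now {Tokyo} {Sofia} {Lagos} {Oslo,Paris,Riga} {Delhi}
Lagos Riga (7): add. Components now {Tokyo} {Sofia} {Lagos,Oslo,Paris,Riga} {Delhi}
Sofia Tokyo (9): add. Components now {Sofia,Tokyo} {Lagos,Oslo,Paris,Riga} {Delhi}
Oslo Sofia (10): add. Components now {Lagos,Oslo,Paris,Riga,Sofia,Tokyo} {Delhi}
Paris Tokyo (11): skip — Tokyo and Paris already connected.
Delhi Sofia (12): add. Components now {Delhi,Lagos,Oslo,Paris,Riga,Sofia,Tokyo}
Every non-tree edge has weight strictly greater than the heaviest edge on the tree path between its endpoints, so the MST is unique.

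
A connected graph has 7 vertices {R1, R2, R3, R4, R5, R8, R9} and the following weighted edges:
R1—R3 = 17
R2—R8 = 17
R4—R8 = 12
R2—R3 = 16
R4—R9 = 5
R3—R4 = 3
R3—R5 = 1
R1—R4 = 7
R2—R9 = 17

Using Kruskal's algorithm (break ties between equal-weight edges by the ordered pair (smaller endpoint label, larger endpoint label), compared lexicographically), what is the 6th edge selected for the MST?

Kruskal: consider edges lightest-first.
R3—R5 (1): add. Components now {R4} {R1} {R3,R5} {R9} {R8} {R2}
R3—R4 (3): add. Components now {R3,R4,R5} {R1} {R9} {R8} {R2}
R4—R9 (5): add. Components now {R3,R4,R5,R9} {R1} {R8} {R2}
R1—R4 (7): add. Components now {R1,R3,R4,R5,R9} {R8} {R2}
R4—R8 (12): add. Components now {R1,R3,R4,R5,R8,R9} {R2}
R2—R3 (16): add. Components now {R1,R2,R3,R4,R5,R8,R9}
The 6th edge added is R2—R3.

R2-R3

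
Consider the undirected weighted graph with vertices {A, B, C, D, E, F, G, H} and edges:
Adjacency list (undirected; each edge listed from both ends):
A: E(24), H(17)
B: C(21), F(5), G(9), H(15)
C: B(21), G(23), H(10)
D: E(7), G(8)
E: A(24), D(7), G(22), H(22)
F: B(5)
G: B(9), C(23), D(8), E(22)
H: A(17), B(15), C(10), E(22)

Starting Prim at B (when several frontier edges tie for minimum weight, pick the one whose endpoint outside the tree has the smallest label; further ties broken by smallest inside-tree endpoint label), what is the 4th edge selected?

Grow the tree from B using Prim:
Step 1: frontier [B F 5, B G 9, B H 15, B C 21] → take B F (5); add F.
Step 2: frontier [B G 9, B H 15, B C 21] → take B G (9); add G.
Step 3: frontier [B H 15, B C 21, D G 8, E G 22, C G 23] → take D G (8); add D.
Step 4: frontier [B H 15, B C 21, D E 7, E G 22, C G 23] → take D E (7); add E.
Step 5: frontier [B H 15, B C 21, E H 22, A E 24, C G 23] → take B H (15); add H.
Step 6: frontier [B C 21, A E 24, C G 23, C H 10, A H 17] → take C H (10); add C.
Step 7: frontier [A E 24, A H 17] → take A H (17); add A.
The 4th edge added is D E.

D-E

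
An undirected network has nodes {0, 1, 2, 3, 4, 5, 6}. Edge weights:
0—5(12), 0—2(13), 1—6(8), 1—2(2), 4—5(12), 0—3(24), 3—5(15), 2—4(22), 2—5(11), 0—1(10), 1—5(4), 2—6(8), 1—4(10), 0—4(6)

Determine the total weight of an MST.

45

Prim, starting at 0.
Step 1: frontier [0—4 6, 0—1 10, 0—5 12, 0—2 13, 0—3 24] → take 0—4 (6); add 4.
Step 2: frontier [0—1 10, 0—5 12, 0—2 13, 0—3 24, 1—4 10, 4—5 12, 2—4 22] → take 0—1 (10); add 1.
Step 3: frontier [0—5 12, 0—2 13, 0—3 24, 1—2 2, 1—5 4, 1—6 8, 4—5 12, 2—4 22] → take 1—2 (2); add 2.
Step 4: frontier [0—5 12, 0—3 24, 1—5 4, 1—6 8, 2—6 8, 2—5 11, 4—5 12] → take 1—5 (4); add 5.
Step 5: frontier [0—3 24, 1—6 8, 2—6 8, 3—5 15] → take 1—6 (8); add 6.
Step 6: frontier [0—3 24, 3—5 15] → take 3—5 (15); add 3.
MST edges: 0—4, 0—1, 1—2, 1—5, 1—6, 3—5; total weight 6+10+2+4+8+15 = 45.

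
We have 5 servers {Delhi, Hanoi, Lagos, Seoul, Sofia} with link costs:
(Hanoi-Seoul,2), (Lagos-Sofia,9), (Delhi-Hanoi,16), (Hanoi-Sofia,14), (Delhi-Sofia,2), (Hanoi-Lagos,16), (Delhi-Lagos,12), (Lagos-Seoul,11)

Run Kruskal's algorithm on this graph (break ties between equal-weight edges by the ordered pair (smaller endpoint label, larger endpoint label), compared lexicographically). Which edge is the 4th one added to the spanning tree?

Lagos-Seoul

Kruskal's algorithm — process edges by increasing weight (ties by edge label):
Delhi-Sofia (2): add — endpoints in different components.
Hanoi-Seoul (2): add — endpoints in different components.
Lagos-Sofia (9): add — endpoints in different components.
Lagos-Seoul (11): add — endpoints in different components.
The 4th edge added is Lagos-Seoul.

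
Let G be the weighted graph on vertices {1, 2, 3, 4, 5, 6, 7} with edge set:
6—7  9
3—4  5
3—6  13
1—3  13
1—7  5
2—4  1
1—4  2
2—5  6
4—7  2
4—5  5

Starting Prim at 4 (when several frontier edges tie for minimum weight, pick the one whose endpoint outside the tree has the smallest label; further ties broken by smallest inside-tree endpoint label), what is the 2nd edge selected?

1-4

Prim, starting at 4.
Step 1: cheapest edge leaving the tree is 2—4 (1); add 2.
Step 2: cheapest edge leaving the tree is 1—4 (2); add 1.
Step 3: cheapest edge leaving the tree is 4—7 (2); add 7.
Step 4: cheapest edge leaving the tree is 3—4 (5); add 3.
Step 5: cheapest edge leaving the tree is 4—5 (5); add 5.
Step 6: cheapest edge leaving the tree is 6—7 (9); add 6.
The 2nd edge added is 1—4.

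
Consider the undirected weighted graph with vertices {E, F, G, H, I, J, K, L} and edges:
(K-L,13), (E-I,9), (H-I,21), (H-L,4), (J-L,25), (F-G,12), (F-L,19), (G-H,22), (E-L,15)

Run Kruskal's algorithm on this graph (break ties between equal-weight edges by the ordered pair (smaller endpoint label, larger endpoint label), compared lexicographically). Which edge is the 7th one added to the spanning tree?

J-L

Kruskal's algorithm — process edges by increasing weight (ties by edge label):
H-L (4): add — endpoints in different components.
E-I (9): add — endpoints in different components.
F-G (12): add — endpoints in different components.
K-L (13): add — endpoints in different components.
E-L (15): add — endpoints in different components.
F-L (19): add — endpoints in different components.
H-I (21): skip — H and I already connected.
G-H (22): skip — G and H already connected.
J-L (25): add — endpoints in different components.
The 7th edge added is J-L.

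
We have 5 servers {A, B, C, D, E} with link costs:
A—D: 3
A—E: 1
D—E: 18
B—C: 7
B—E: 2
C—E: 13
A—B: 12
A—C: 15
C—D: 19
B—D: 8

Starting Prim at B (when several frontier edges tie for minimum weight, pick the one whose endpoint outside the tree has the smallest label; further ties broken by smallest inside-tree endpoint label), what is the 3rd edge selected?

A-D

Prim, starting at B.
Step 1: cheapest edge leaving the tree is B—E (2); add E.
Step 2: cheapest edge leaving the tree is A—E (1); add A.
Step 3: cheapest edge leaving the tree is A—D (3); add D.
Step 4: cheapest edge leaving the tree is B—C (7); add C.
The 3rd edge added is A—D.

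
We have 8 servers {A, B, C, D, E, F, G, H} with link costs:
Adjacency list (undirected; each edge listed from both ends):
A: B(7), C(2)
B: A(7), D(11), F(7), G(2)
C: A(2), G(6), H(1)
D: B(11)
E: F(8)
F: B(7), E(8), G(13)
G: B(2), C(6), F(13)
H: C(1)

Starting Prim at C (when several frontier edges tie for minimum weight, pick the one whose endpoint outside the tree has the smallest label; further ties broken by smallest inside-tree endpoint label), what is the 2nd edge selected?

Prim's algorithm from C:
Step 1: cheapest edge leaving the tree is C—H (1); add H.
Step 2: cheapest edge leaving the tree is A—C (2); add A.
Step 3: cheapest edge leaving the tree is C—G (6); add G.
Step 4: cheapest edge leaving the tree is B—G (2); add B.
Step 5: cheapest edge leaving the tree is B—F (7); add F.
Step 6: cheapest edge leaving the tree is E—F (8); add E.
Step 7: cheapest edge leaving the tree is B—D (11); add D.
The 2nd edge added is A—C.

A-C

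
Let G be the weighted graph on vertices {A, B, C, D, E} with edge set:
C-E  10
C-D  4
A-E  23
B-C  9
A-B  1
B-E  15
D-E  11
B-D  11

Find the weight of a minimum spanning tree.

Prim, starting at B.
Step 1: frontier [A-B 1, B-C 9, B-D 11, B-E 15] → take A-B (1); add A.
Step 2: frontier [A-E 23, B-C 9, B-D 11, B-E 15] → take B-C (9); add C.
Step 3: frontier [A-E 23, B-D 11, B-E 15, C-D 4, C-E 10] → take C-D (4); add D.
Step 4: frontier [A-E 23, B-E 15, C-E 10, D-E 11] → take C-E (10); add E.
MST edges: A-B, B-C, C-D, C-E; total weight 1+9+4+10 = 24.

24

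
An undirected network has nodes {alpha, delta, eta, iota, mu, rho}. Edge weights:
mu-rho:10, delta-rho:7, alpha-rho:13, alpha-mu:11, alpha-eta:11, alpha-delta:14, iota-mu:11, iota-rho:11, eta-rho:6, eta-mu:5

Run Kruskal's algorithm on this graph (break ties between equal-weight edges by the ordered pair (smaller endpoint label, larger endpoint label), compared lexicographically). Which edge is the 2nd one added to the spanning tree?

eta-rho

Kruskal: consider edges lightest-first.
eta-mu (5): add. Components now {iota} {eta,mu} {delta} {rho} {alpha}
eta-rho (6): add. Components now {iota} {eta,mu,rho} {delta} {alpha}
delta-rho (7): add. Components now {iota} {delta,eta,mu,rho} {alpha}
mu-rho (10): skip — mu and rho already connected.
alpha-eta (11): add. Components now {iota} {alpha,delta,eta,mu,rho}
alpha-mu (11): skip — mu and alpha already connected.
iota-mu (11): add. Components now {alpha,delta,eta,iota,mu,rho}
The 2nd edge added is eta-rho.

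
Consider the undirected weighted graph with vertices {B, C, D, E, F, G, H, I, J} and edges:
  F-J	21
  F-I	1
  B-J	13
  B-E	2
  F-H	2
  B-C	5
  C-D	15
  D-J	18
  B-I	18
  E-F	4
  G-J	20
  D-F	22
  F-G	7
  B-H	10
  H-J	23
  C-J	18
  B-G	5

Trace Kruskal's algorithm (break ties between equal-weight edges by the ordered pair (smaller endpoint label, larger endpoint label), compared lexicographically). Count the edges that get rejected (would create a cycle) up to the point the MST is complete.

2

Kruskal: consider edges lightest-first.
F-I (1): add — endpoints in different components.
B-E (2): add — endpoints in different components.
F-H (2): add — endpoints in different components.
E-F (4): add — endpoints in different components.
B-C (5): add — endpoints in different components.
B-G (5): add — endpoints in different components.
F-G (7): skip — F and G already connected.
B-H (10): skip — B and H already connected.
B-J (13): add — endpoints in different components.
C-D (15): add — endpoints in different components.
Edges rejected before the tree was complete: 2.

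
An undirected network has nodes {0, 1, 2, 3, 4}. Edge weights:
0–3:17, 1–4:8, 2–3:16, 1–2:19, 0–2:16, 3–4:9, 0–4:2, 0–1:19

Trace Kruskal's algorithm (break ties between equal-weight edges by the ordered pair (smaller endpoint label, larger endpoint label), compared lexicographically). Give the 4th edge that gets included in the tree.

Kruskal's algorithm — process edges by increasing weight (ties by edge label):
0–4 (2): add — endpoints in different components.
1–4 (8): add — endpoints in different components.
3–4 (9): add — endpoints in different components.
0–2 (16): add — endpoints in different components.
The 4th edge added is 0–2.

0-2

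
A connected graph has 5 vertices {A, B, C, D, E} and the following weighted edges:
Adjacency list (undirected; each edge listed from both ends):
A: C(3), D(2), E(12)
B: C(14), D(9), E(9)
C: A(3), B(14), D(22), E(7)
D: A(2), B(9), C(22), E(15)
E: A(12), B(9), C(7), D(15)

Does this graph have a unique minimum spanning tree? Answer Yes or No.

Kruskal's algorithm — process edges by increasing weight (ties by edge label):
A-D (2): add — endpoints in different components.
A-C (3): add — endpoints in different components.
C-E (7): add — endpoints in different components.
B-D (9): add — endpoints in different components.
Non-tree edge B-E has weight 9, equal to the heaviest edge on its tree cycle — swapping gives another MST of the same weight. Not unique.

No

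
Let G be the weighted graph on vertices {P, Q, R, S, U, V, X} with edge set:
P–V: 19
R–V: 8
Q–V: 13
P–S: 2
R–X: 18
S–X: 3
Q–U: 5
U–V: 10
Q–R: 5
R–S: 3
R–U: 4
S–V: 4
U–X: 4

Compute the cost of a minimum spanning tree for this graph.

21

Prim's algorithm from S:
Step 1: cheapest edge leaving the tree is P–S (2); add P.
Step 2: cheapest edge leaving the tree is R–S (3); add R.
Step 3: cheapest edge leaving the tree is S–X (3); add X.
Step 4: cheapest edge leaving the tree is R–U (4); add U.
Step 5: cheapest edge leaving the tree is S–V (4); add V.
Step 6: cheapest edge leaving the tree is Q–R (5); add Q.
MST edges: P–S, R–S, S–X, R–U, S–V, Q–R; total weight 2+3+3+4+4+5 = 21.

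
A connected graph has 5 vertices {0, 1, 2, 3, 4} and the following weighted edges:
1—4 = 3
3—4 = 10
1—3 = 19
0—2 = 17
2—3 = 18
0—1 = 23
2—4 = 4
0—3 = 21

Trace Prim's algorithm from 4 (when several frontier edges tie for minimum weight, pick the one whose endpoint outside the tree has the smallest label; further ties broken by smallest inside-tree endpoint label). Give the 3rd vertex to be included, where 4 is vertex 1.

Prim, starting at 4.
Step 1: cheapest edge leaving the tree is 1—4 (3); add 1.
Step 2: cheapest edge leaving the tree is 2—4 (4); add 2.
Step 3: cheapest edge leaving the tree is 3—4 (10); add 3.
Step 4: cheapest edge leaving the tree is 0—2 (17); add 0.
Vertex order: 4, 1, 2, 3, 0. The 3rd vertex is 2.

2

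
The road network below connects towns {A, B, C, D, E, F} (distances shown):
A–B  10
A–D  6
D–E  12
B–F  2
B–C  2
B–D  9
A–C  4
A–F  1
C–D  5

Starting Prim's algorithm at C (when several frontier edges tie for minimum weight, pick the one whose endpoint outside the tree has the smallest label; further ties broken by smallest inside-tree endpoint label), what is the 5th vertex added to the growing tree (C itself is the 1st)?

Prim, starting at C.
Step 1: cheapest edge leaving the tree is B–C (2); add B.
Step 2: cheapest edge leaving the tree is B–F (2); add F.
Step 3: cheapest edge leaving the tree is A–F (1); add A.
Step 4: cheapest edge leaving the tree is C–D (5); add D.
Step 5: cheapest edge leaving the tree is D–E (12); add E.
Vertex order: C, B, F, A, D, E. The 5th vertex is D.

D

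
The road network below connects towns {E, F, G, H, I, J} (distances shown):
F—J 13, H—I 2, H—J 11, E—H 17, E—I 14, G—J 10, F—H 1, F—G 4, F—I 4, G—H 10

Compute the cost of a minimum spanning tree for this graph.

31

Kruskal's algorithm — process edges by increasing weight (ties by edge label):
F—H (1): add — endpoints in different components.
H—I (2): add — endpoints in different components.
F—G (4): add — endpoints in different components.
F—I (4): skip — F and I already connected.
G—H (10): skip — G and H already connected.
G—J (10): add — endpoints in different components.
H—J (11): skip — H and J already connected.
F—J (13): skip — F and J already connected.
E—I (14): add — endpoints in different components.
MST edges: F—H, H—I, F—G, G—J, E—I; total weight 1+2+4+10+14 = 31.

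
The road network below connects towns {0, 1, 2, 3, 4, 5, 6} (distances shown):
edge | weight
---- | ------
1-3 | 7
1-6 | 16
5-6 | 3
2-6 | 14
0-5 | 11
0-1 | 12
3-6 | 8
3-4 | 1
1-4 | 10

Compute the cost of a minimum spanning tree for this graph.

44

Kruskal's algorithm — process edges by increasing weight (ties by edge label):
3-4 (1): add — endpoints in different components.
5-6 (3): add — endpoints in different components.
1-3 (7): add — endpoints in different components.
3-6 (8): add — endpoints in different components.
1-4 (10): skip — 1 and 4 already connected.
0-5 (11): add — endpoints in different components.
0-1 (12): skip — 0 and 1 already connected.
2-6 (14): add — endpoints in different components.
MST edges: 3-4, 5-6, 1-3, 3-6, 0-5, 2-6; total weight 1+3+7+8+11+14 = 44.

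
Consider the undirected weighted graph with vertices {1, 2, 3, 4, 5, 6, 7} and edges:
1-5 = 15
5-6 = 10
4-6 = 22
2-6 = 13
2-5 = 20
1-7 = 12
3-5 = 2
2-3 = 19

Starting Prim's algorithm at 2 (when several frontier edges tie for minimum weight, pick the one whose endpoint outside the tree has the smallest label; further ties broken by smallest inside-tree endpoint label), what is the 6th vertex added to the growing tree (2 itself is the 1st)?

Prim's algorithm from 2:
Step 1: frontier [2-6 13, 2-3 19, 2-5 20] → take 2-6 (13); add 6.
Step 2: frontier [2-3 19, 2-5 20, 5-6 10, 4-6 22] → take 5-6 (10); add 5.
Step 3: frontier [2-3 19, 3-5 2, 1-5 15, 4-6 22] → take 3-5 (2); add 3.
Step 4: frontier [1-5 15, 4-6 22] → take 1-5 (15); add 1.
Step 5: frontier [1-7 12, 4-6 22] → take 1-7 (12); add 7.
Step 6: frontier [4-6 22] → take 4-6 (22); add 4.
Vertex order: 2, 6, 5, 3, 1, 7, 4. The 6th vertex is 7.

7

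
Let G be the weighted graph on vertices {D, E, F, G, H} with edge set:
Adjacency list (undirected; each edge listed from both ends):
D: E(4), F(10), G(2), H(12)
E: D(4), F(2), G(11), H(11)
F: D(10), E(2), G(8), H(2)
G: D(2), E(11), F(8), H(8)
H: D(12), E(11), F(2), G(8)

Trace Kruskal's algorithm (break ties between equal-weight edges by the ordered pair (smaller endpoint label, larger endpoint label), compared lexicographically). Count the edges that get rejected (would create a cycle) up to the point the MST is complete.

Sort edges by weight, then run Kruskal:
D—G (2): add. Components now {D,G} {E} {F} {H}
E—F (2): add. Components now {D,G} {E,F} {H}
F—H (2): add. Components now {D,G} {E,F,H}
D—E (4): add. Components now {D,E,F,G,H}
Edges rejected before the tree was complete: 0.

0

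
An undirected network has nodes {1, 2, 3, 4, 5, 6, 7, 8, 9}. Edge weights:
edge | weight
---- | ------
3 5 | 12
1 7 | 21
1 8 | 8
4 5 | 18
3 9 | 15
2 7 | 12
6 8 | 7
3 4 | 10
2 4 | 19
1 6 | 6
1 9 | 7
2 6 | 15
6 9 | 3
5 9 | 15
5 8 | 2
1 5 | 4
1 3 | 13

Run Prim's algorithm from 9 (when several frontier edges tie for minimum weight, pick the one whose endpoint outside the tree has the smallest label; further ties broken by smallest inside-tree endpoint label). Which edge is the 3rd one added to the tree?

Prim's algorithm from 9:
Step 1: cheapest edge leaving the tree is 6 9 (3); add 6.
Step 2: cheapest edge leaving the tree is 1 6 (6); add 1.
Step 3: cheapest edge leaving the tree is 1 5 (4); add 5.
Step 4: cheapest edge leaving the tree is 5 8 (2); add 8.
Step 5: cheapest edge leaving the tree is 3 5 (12); add 3.
Step 6: cheapest edge leaving the tree is 3 4 (10); add 4.
Step 7: cheapest edge leaving the tree is 2 6 (15); add 2.
Step 8: cheapest edge leaving the tree is 2 7 (12); add 7.
The 3rd edge added is 1 5.

1-5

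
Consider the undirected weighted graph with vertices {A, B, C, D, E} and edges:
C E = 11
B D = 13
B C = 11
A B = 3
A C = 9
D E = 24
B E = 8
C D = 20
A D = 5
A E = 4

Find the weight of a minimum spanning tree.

21

Grow the tree from B using Prim:
Step 1: cheapest edge leaving the tree is A B (3); add A.
Step 2: cheapest edge leaving the tree is A E (4); add E.
Step 3: cheapest edge leaving the tree is A D (5); add D.
Step 4: cheapest edge leaving the tree is A C (9); add C.
MST edges: A B, A E, A D, A C; total weight 3+4+5+9 = 21.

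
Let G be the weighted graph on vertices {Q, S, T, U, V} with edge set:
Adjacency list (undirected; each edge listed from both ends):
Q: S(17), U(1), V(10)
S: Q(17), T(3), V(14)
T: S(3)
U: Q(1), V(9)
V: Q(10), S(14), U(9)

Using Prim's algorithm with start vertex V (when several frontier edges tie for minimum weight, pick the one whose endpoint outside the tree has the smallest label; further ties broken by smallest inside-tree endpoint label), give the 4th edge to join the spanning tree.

S-T

Prim, starting at V.
Step 1: cheapest edge leaving the tree is U V (9); add U.
Step 2: cheapest edge leaving the tree is Q U (1); add Q.
Step 3: cheapest edge leaving the tree is S V (14); add S.
Step 4: cheapest edge leaving the tree is S T (3); add T.
The 4th edge added is S T.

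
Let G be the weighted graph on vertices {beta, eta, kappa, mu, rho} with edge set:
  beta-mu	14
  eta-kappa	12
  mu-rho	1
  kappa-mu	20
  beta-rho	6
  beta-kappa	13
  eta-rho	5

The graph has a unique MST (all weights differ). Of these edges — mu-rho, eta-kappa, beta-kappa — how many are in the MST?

Kruskal's algorithm — process edges by increasing weight (ties by edge label):
mu-rho (1): add — endpoints in different components.
eta-rho (5): add — endpoints in different components.
beta-rho (6): add — endpoints in different components.
eta-kappa (12): add — endpoints in different components.
MST edge set: {mu-rho, eta-rho, beta-rho, eta-kappa}.
Of the listed edges, {mu-rho, eta-kappa} are in the MST → 2.

2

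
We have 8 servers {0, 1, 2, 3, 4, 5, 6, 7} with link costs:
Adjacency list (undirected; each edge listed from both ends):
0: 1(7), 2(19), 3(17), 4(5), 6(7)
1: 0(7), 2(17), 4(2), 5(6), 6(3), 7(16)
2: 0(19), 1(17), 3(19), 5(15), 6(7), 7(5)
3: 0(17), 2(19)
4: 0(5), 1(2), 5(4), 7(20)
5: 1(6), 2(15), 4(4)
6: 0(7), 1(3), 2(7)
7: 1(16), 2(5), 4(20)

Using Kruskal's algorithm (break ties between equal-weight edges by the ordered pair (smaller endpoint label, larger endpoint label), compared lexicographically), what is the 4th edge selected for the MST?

0-4

Kruskal's algorithm — process edges by increasing weight (ties by edge label):
1—4 (2): add — endpoints in different components.
1—6 (3): add — endpoints in different components.
4—5 (4): add — endpoints in different components.
0—4 (5): add — endpoints in different components.
2—7 (5): add — endpoints in different components.
1—5 (6): skip — 1 and 5 already connected.
0—1 (7): skip — 0 and 1 already connected.
0—6 (7): skip — 0 and 6 already connected.
2—6 (7): add — endpoints in different components.
2—5 (15): skip — 2 and 5 already connected.
1—7 (16): skip — 1 and 7 already connected.
0—3 (17): add — endpoints in different components.
The 4th edge added is 0—4.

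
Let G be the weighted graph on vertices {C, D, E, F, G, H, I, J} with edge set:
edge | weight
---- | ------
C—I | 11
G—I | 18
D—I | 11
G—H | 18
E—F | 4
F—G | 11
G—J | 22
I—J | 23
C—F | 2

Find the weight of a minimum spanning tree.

Grow the tree from H using Prim:
Step 1: frontier [G—H 18] → take G—H (18); add G.
Step 2: frontier [F—G 11, G—I 18, G—J 22] → take F—G (11); add F.
Step 3: frontier [C—F 2, E—F 4, G—I 18, G—J 22] → take C—F (2); add C.
Step 4: frontier [C—I 11, E—F 4, G—I 18, G—J 22] → take E—F (4); add E.
Step 5: frontier [C—I 11, G—I 18, G—J 22] → take C—I (11); add I.
Step 6: frontier [G—J 22, D—I 11, I—J 23] → take D—I (11); add D.
Step 7: frontier [G—J 22, I—J 23] → take G—J (22); add J.
MST edges: G—H, F—G, C—F, E—F, C—I, D—I, G—J; total weight 18+11+2+4+11+11+22 = 79.

79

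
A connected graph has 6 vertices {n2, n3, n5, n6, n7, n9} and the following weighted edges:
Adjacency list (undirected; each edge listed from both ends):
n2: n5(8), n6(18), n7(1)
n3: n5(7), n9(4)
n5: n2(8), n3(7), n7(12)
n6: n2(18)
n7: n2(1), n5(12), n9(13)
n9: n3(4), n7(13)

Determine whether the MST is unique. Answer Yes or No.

Kruskal: consider edges lightest-first.
n2 n7 (1): add. Components now {n9} {n6} {n2,n7} {n3} {n5}
n3 n9 (4): add. Components now {n3,n9} {n6} {n2,n7} {n5}
n3 n5 (7): add. Components now {n3,n5,n9} {n6} {n2,n7}
n2 n5 (8): add. Components now {n2,n3,n5,n7,n9} {n6}
n5 n7 (12): skip — n7 and n5 already connected.
n7 n9 (13): skip — n9 and n7 already connected.
n2 n6 (18): add. Components now {n2,n3,n5,n6,n7,n9}
Every non-tree edge has weight strictly greater than the heaviest edge on the tree path between its endpoints, so the MST is unique.

Yes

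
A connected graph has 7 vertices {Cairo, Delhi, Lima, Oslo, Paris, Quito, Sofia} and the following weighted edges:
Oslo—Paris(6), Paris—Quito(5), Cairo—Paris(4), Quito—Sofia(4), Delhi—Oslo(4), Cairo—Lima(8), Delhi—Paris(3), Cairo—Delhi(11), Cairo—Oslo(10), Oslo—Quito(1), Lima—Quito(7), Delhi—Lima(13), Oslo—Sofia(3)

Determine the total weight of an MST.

Grow the tree from Sofia using Prim:
Step 1: frontier [Oslo—Sofia 3, Quito—Sofia 4] → take Oslo—Sofia (3); add Oslo.
Step 2: frontier [Oslo—Quito 1, Delhi—Oslo 4, Oslo—Paris 6, Cairo—Oslo 10, Quito—Sofia 4] → take Oslo—Quito (1); add Quito.
Step 3: frontier [Delhi—Oslo 4, Oslo—Paris 6, Cairo—Oslo 10, Paris—Quito 5, Lima—Quito 7] → take Delhi—Oslo (4); add Delhi.
Step 4: frontier [Delhi—Paris 3, Cairo—Delhi 11, Delhi—Lima 13, Oslo—Paris 6, Cairo—Oslo 10, Paris—Quito 5, Lima—Quito 7] → take Delhi—Paris (3); add Paris.
Step 5: frontier [Cairo—Delhi 11, Delhi—Lima 13, Cairo—Oslo 10, Cairo—Paris 4, Lima—Quito 7] → take Cairo—Paris (4); add Cairo.
Step 6: frontier [Cairo—Lima 8, Delhi—Lima 13, Lima—Quito 7] → take Lima—Quito (7); add Lima.
MST edges: Oslo—Sofia, Oslo—Quito, Delhi—Oslo, Delhi—Paris, Cairo—Paris, Lima—Quito; total weight 3+1+4+3+4+7 = 22.

22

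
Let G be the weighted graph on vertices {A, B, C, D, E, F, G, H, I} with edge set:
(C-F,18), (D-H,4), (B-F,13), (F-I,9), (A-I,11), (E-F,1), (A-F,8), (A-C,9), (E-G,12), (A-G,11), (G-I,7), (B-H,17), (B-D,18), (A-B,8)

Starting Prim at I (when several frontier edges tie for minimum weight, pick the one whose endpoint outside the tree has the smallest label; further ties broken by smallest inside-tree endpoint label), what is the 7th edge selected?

B-H

Prim, starting at I.
Step 1: frontier [G-I 7, F-I 9, A-I 11] → take G-I (7); add G.
Step 2: frontier [A-G 11, E-G 12, F-I 9, A-I 11] → take F-I (9); add F.
Step 3: frontier [E-F 1, A-F 8, B-F 13, C-F 18, A-G 11, E-G 12, A-I 11] → take E-F (1); add E.
Step 4: frontier [A-F 8, B-F 13, C-F 18, A-G 11, A-I 11] → take A-F (8); add A.
Step 5: frontier [A-B 8, A-C 9, B-F 13, C-F 18] → take A-B (8); add B.
Step 6: frontier [A-C 9, B-H 17, B-D 18, C-F 18] → take A-C (9); add C.
Step 7: frontier [B-H 17, B-D 18] → take B-H (17); add H.
Step 8: frontier [B-D 18, D-H 4] → take D-H (4); add D.
The 7th edge added is B-H.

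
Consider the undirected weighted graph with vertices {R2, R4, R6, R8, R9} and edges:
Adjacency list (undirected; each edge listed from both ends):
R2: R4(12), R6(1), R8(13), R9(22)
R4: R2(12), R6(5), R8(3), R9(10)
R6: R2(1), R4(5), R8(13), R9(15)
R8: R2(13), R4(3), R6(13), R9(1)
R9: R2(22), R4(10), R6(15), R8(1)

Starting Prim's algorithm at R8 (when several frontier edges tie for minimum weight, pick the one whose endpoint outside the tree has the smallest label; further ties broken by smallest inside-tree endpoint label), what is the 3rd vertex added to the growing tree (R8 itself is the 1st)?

Grow the tree from R8 using Prim:
Step 1: frontier [R8–R9 1, R4–R8 3, R2–R8 13, R6–R8 13] → take R8–R9 (1); add R9.
Step 2: frontier [R4–R8 3, R2–R8 13, R6–R8 13, R4–R9 10, R6–R9 15, R2–R9 22] → take R4–R8 (3); add R4.
Step 3: frontier [R4–R6 5, R2–R4 12, R2–R8 13, R6–R8 13, R6–R9 15, R2–R9 22] → take R4–R6 (5); add R6.
Step 4: frontier [R2–R4 12, R2–R6 1, R2–R8 13, R2–R9 22] → take R2–R6 (1); add R2.
Vertex order: R8, R9, R4, R6, R2. The 3rd vertex is R4.

R4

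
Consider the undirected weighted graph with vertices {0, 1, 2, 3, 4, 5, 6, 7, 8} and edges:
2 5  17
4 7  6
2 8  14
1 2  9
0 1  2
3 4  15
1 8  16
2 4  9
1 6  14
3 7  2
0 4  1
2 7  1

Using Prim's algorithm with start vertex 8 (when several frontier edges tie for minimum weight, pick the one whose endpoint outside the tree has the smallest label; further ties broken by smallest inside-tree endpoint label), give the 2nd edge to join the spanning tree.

Grow the tree from 8 using Prim:
Step 1: frontier [2 8 14, 1 8 16] → take 2 8 (14); add 2.
Step 2: frontier [2 7 1, 1 2 9, 2 4 9, 2 5 17, 1 8 16] → take 2 7 (1); add 7.
Step 3: frontier [1 2 9, 2 4 9, 2 5 17, 3 7 2, 4 7 6, 1 8 16] → take 3 7 (2); add 3.
Step 4: frontier [1 2 9, 2 4 9, 2 5 17, 3 4 15, 4 7 6, 1 8 16] → take 4 7 (6); add 4.
Step 5: frontier [1 2 9, 2 5 17, 0 4 1, 1 8 16] → take 0 4 (1); add 0.
Step 6: frontier [0 1 2, 1 2 9, 2 5 17, 1 8 16] → take 0 1 (2); add 1.
Step 7: frontier [1 6 14, 2 5 17] → take 1 6 (14); add 6.
Step 8: frontier [2 5 17] → take 2 5 (17); add 5.
The 2nd edge added is 2 7.

2-7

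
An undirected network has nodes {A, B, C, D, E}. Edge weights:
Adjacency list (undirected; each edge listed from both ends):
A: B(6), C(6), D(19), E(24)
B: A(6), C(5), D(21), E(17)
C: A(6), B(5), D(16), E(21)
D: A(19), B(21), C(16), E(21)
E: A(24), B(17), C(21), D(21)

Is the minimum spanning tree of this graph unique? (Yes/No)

No

Sort edges by weight, then run Kruskal:
B C (5): add — endpoints in different components.
A B (6): add — endpoints in different components.
A C (6): skip — A and C already connected.
C D (16): add — endpoints in different components.
B E (17): add — endpoints in different components.
Non-tree edge A C has weight 6, equal to the heaviest edge on its tree cycle — swapping gives another MST of the same weight. Not unique.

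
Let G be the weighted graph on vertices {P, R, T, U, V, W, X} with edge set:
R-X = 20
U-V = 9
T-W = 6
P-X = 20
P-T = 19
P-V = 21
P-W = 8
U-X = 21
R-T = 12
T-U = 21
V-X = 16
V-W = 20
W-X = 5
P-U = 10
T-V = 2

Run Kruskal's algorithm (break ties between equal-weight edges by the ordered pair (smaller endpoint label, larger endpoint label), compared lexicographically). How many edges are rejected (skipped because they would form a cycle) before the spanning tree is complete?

Sort edges by weight, then run Kruskal:
T-V (2): add. Components now {T,V} {U} {P} {X} {W} {R}
W-X (5): add. Components now {T,V} {U} {P} {W,X} {R}
T-W (6): add. Components now {T,V,W,X} {U} {P} {R}
P-W (8): add. Components now {P,T,V,W,X} {U} {R}
U-V (9): add. Components now {P,T,U,V,W,X} {R}
P-U (10): skip — U and P already connected.
R-T (12): add. Components now {P,R,T,U,V,W,X}
Edges rejected before the tree was complete: 1.

1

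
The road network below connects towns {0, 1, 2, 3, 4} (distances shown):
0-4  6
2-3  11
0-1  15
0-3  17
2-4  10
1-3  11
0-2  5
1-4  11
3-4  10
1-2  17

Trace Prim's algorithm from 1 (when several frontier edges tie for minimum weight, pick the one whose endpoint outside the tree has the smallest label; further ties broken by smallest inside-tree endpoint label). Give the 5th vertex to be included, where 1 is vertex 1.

Grow the tree from 1 using Prim:
Step 1: cheapest edge leaving the tree is 1-3 (11); add 3.
Step 2: cheapest edge leaving the tree is 3-4 (10); add 4.
Step 3: cheapest edge leaving the tree is 0-4 (6); add 0.
Step 4: cheapest edge leaving the tree is 0-2 (5); add 2.
Vertex order: 1, 3, 4, 0, 2. The 5th vertex is 2.

2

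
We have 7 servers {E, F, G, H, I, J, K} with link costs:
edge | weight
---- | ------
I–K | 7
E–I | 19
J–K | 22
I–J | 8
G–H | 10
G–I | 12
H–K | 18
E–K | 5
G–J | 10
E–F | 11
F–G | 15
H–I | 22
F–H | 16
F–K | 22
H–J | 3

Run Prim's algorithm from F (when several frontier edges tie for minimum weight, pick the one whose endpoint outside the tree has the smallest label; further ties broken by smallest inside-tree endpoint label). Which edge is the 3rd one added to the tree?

Grow the tree from F using Prim:
Step 1: cheapest edge leaving the tree is E–F (11); add E.
Step 2: cheapest edge leaving the tree is E–K (5); add K.
Step 3: cheapest edge leaving the tree is I–K (7); add I.
Step 4: cheapest edge leaving the tree is I–J (8); add J.
Step 5: cheapest edge leaving the tree is H–J (3); add H.
Step 6: cheapest edge leaving the tree is G–H (10); add G.
The 3rd edge added is I–K.

I-K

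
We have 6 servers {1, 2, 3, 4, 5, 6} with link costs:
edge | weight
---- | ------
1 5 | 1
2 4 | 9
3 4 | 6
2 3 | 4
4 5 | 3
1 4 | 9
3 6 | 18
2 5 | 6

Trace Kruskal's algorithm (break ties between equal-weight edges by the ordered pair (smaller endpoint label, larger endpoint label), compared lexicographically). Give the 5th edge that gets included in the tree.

Kruskal's algorithm — process edges by increasing weight (ties by edge label):
1 5 (1): add. Components now {1,5} {2} {3} {4} {6}
4 5 (3): add. Components now {1,4,5} {2} {3} {6}
2 3 (4): add. Components now {1,4,5} {2,3} {6}
2 5 (6): add. Components now {1,2,3,4,5} {6}
3 4 (6): skip — 3 and 4 already connected.
1 4 (9): skip — 1 and 4 already connected.
2 4 (9): skip — 2 and 4 already connected.
3 6 (18): add. Components now {1,2,3,4,5,6}
The 5th edge added is 3 6.

3-6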